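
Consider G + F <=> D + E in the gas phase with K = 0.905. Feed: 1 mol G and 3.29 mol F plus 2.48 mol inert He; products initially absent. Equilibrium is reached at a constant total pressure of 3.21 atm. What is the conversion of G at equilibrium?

X = 0.753

Let X = conversion of G (basis 1 mol G); extent of reaction ξ = X.
At extent ξ: n_G = 1 − X; n_F = 3.29 − X; n_D = X; n_E = X; n_I = 2.48 (inert).
Total moles n_T = 6.77 (Δν = 0, constant).
y_i = n_i/n_T, p_i = y_i·P. K = p_D p_E / (p_G p_F).
This yields a degree-2 equation in X; solving on (0,1), X = 0.753.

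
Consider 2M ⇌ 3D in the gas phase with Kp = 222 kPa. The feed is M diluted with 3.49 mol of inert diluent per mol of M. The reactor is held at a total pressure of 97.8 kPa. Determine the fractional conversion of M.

Take 1 mol M as basis and let X be its fractional conversion, so ξ = 0.5X.
Mole table: n_M = 1 − X; n_D = 1.5X; n_I = 3.49 (inert).
Total moles n_T = 4.49 + 0.5X.
Mole fractions y_i = n_i/n_T; Kp = p_D^3 / (p_M^2) with p_i = y_i·P.
This yields a degree-3 equation in X; solving on (0,1), X = 0.685.

X = 0.685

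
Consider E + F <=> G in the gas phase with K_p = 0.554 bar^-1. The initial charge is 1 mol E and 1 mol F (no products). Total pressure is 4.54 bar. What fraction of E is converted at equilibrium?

X = 0.467

Let X = conversion of E (basis 1 mol E); extent of reaction ξ = X.
Moles: n_E = 1 − X; n_F = 1 − X; n_G = X.
Summing: n_T = 2 − X.
With p_i = (n_i/n_T)P, K_p = p_G / (p_E p_F).
Substituting and setting equal to 0.554 bar^-1 gives a polynomial in X; the root in (0,1) is X = 0.467.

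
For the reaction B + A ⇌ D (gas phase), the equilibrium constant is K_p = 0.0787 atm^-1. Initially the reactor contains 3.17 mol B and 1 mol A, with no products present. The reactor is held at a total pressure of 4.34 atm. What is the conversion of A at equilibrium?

Let X = conversion of A (basis 1 mol A); extent of reaction ξ = X.
Species balance: n_B = 3.17 − X; n_A = 1 − X; n_D = X.
Total moles n_T = 4.17 − X.
Mole fractions y_i = n_i/n_T; K_p = p_D / (p_B p_A) with p_i = y_i·P.
This yields a degree-2 equation in X; solving on (0,1), X = 0.203.

X = 0.203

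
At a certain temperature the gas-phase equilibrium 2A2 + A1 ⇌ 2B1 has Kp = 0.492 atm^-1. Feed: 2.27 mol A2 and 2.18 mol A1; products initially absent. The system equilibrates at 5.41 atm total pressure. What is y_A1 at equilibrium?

y_A1 = 0.413

Take 2.27 mol A2 as basis and let X be its fractional conversion, so ξ = 1.14X.
Species balance: n_A2 = 2.27 − 2.27X; n_A1 = 2.18 − 1.14X; n_B1 = 2.27X.
n_T = Σnᵢ = 4.45 − 1.14X.
With p_i = (n_i/n_T)P, Kp = p_B1^2 / (p_A2^2 p_A1).
Substituting and setting equal to 0.492 atm^-1 gives a polynomial in X; the root in (0,1) is X = 0.512.
Then n_A1 = 1.6, n_T = 3.87, so y_A1 = 0.413.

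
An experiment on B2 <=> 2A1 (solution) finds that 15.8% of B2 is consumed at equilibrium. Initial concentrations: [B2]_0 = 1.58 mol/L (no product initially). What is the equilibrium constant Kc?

Kc = 0.187 mol/L

Let X = conversion of B2.
Concentrations: [B2] = 1.58 − 1.58X; [A1] = 3.16X.
At X = 0.158: [B2] = 1.33, [A1] = 0.499.
Kc = [A1]^2 / ([B2]) = 0.187 mol/L.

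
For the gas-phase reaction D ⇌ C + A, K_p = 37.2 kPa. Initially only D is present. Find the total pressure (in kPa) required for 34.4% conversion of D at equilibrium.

Take 1 mol D as basis and let X be its fractional conversion, so ξ = X.
Species balance: n_D = 1 − X; n_C = X; n_A = X.
Summing: n_T = 1 + X.
K_p = p_C p_A / (p_D) with p_i = (n_i/n_T)·P.
At X = 0.344: the mole-fraction product g(X) = Π y_i^ν_i = 0.1342. Since K_p = g(X)·P^{1}, P = (K_p/g)^(1/1) = (37.2/0.1342)^(1/1) = 277 kPa.

P = 277 kPa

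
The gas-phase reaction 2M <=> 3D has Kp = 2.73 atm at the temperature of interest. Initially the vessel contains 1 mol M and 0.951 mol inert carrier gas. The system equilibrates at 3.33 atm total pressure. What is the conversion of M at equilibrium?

X = 0.507

Take 1 mol M as basis and let X be its fractional conversion, so ξ = 0.5X.
Moles: n_M = 1 − X; n_D = 1.5X; n_I = 0.951 (inert).
n_T = Σnᵢ = 1.95 + 0.5X.
With p_i = (n_i/n_T)P, Kp = p_D^3 / (p_M^2).
Substituting and setting equal to 2.73 atm gives a polynomial in X; the root in (0,1) is X = 0.507.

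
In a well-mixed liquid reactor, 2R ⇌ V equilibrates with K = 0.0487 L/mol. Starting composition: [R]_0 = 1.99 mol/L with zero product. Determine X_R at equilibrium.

Let X = conversion of R; extent ξ = 1.99X/2 mol/L.
Concentrations: [R] = 1.99 − 1.99X; [V] = 0.995X.
K = [V] / ([R]^2).
Solving K = 0.0487 for X ∈ (0,1): X = 0.143.

X = 0.143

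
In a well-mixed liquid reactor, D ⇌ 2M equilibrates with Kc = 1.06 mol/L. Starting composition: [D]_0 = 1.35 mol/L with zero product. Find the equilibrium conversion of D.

X = 0.356

Let X = conversion of D; extent ξ = 1.35·X mol/L.
Concentrations: [D] = 1.35 − 1.35X; [M] = 2.7X.
Kc = [M]^2 / ([D]).
Solving Kc = 1.06 for X ∈ (0,1): X = 0.356.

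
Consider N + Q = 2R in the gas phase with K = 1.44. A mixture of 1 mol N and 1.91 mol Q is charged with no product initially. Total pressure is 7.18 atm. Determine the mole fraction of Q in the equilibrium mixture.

Basis: 1 mol N initially; let X = conversion of N. Extent ξ = X.
At extent ξ: n_N = 1 − X; n_Q = 1.91 − X; n_R = 2X.
Since Δν = 0, n_T = 2.91 throughout.
y_i = n_i/n_T, p_i = y_i·P. K = p_R^2 / (p_N p_Q).
Setting this equal to 1.44 and taking the physical root (0 < X < 1) gives X = 0.502.
Then n_Q = 1.41, n_T = 2.91, so y_Q = 0.484.

y_Q = 0.484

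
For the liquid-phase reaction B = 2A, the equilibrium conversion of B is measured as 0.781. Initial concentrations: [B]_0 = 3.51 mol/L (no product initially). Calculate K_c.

Let X = conversion of B.
Concentrations: [B] = 3.51 − 3.51X; [A] = 7.02X.
At X = 0.781: [B] = 0.769, [A] = 5.48.
K_c = [A]^2 / ([B]) = 39.1 mol/L.

K_c = 39.1 mol/L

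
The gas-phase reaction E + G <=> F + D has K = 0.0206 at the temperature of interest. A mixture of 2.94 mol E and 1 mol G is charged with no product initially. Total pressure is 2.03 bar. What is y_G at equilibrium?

y_G = 0.200

Take 1 mol G as basis and let X be its fractional conversion, so ξ = X.
Moles: n_E = 2.94 − X; n_G = 1 − X; n_F = X; n_D = X.
n_T stays at 3.94 (no change in mole number).
With p_i = (n_i/n_T)P, K = p_F p_D / (p_E p_G).
This yields a degree-2 equation in X; solving on (0,1), X = 0.211.
Then n_G = 0.789, n_T = 3.94, so y_G = 0.200.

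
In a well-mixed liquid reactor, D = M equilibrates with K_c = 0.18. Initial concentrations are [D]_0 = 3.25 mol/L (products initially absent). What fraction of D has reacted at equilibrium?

X = 0.153

Let X = conversion of D; extent ξ = 3.25·X mol/L.
Concentrations: [D] = 3.25 − 3.25X; [M] = 3.25X.
K_c = [M] / ([D]).
Equating to 0.18: the physical root is X = 0.153.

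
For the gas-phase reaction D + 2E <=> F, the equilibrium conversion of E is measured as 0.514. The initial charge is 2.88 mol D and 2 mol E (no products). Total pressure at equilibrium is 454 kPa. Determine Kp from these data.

Let X = conversion of E (basis 2 mol E); extent of reaction ξ = X.
At extent ξ: n_D = 2.88 − X; n_E = 2 − 2X; n_F = X.
Summing: n_T = 4.88 − 2X.
At X = 0.514: n_D = 2.37, n_E = 0.972, n_F = 0.514, n_T = 3.85.
p_i = (n_i/n_T)·P. Kp = p_F / (p_D p_E^2) = 1.66e-05 kPa^-2.

Kp = 1.66e-05 kPa^-2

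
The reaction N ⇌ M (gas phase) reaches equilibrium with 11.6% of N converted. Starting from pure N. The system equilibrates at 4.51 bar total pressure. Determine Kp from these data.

Kp = 0.131

Take 1 mol N as basis and let X be its fractional conversion, so ξ = X.
Species balance: n_N = 1 − X; n_M = X.
n_T stays at 1 (no change in mole number).
At X = 0.116: n_N = 0.884, n_M = 0.116, n_T = 1.
p_i = (n_i/n_T)·P. Kp = p_M / (p_N) = 0.131.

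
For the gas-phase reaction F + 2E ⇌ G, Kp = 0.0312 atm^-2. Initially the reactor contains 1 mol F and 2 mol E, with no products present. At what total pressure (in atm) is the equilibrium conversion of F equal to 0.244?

Take 1 mol F as basis and let X be its fractional conversion, so ξ = X.
Mole table: n_F = 1 − X; n_E = 2 − 2X; n_G = X.
Summing: n_T = 3 − 2X.
Kp = p_G / (p_F p_E^2) with p_i = (n_i/n_T)·P.
At X = 0.244: the mole-fraction product g(X) = Π y_i^ν_i = 0.8908. Since Kp = g(X)·P^{-2}, P = (g/Kp)^(1/2) = (0.8908/0.0312)^(1/2) = 5.34 atm.

P = 5.34 atm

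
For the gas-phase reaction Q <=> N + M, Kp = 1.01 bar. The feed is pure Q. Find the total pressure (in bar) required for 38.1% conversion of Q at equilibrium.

Let X = conversion of Q (basis 1 mol Q); extent of reaction ξ = X.
Species balance: n_Q = 1 − X; n_N = X; n_M = X.
Summing: n_T = 1 + X.
Kp = p_N p_M / (p_Q) with p_i = (n_i/n_T)·P.
At X = 0.381: the mole-fraction product g(X) = Π y_i^ν_i = 0.1698. Since Kp = g(X)·P^{1}, P = (Kp/g)^(1/1) = (1.01/0.1698)^(1/1) = 5.95 bar.

P = 5.95 bar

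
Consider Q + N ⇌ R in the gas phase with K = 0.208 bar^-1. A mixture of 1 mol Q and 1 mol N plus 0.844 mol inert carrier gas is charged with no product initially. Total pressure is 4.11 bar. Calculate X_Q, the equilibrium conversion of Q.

X = 0.205

Take 1 mol Q as basis and let X be its fractional conversion, so ξ = X.
Moles: n_Q = 1 − X; n_N = 1 − X; n_R = X; n_I = 0.844 (inert).
n_T = Σnᵢ = 2.84 − X.
With p_i = (n_i/n_T)P, K = p_R / (p_Q p_N).
Setting this equal to 0.208 bar^-1 and taking the physical root (0 < X < 1) gives X = 0.205.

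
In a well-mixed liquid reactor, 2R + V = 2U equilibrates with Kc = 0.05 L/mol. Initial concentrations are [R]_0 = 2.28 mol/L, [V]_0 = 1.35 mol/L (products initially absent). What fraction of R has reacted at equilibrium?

X = 0.192

Let X = conversion of R; extent ξ = 2.28X/2 mol/L.
Concentrations: [R] = 2.28 − 2.28X; [V] = 1.35 − 1.14X; [U] = 2.28X.
Kc = [U]^2 / ([R]^2 [V]).
Setting equal to 0.05 and solving for X on (0,1) gives X = 0.192.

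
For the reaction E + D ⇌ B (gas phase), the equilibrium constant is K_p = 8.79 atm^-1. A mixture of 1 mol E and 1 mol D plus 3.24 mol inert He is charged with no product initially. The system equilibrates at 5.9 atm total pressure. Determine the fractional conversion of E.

Take 1 mol E as basis and let X be its fractional conversion, so ξ = X.
Moles: n_E = 1 − X; n_D = 1 − X; n_B = X; n_I = 3.24 (inert).
n_T = Σnᵢ = 5.24 − X.
Mole fractions y_i = n_i/n_T; K_p = p_B / (p_E p_D) with p_i = y_i·P.
Equating to 8.79 atm^-1 and solving on 0 < X < 1: X = 0.746.

X = 0.746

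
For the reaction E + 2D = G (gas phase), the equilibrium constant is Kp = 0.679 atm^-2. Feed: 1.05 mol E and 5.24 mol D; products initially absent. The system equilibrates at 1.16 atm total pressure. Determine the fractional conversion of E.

Take 1.05 mol E as basis and let X be its fractional conversion, so ξ = 1.05X.
Moles: n_E = 1.05 − 1.05X; n_D = 5.24 − 2.1X; n_G = 1.05X.
Total moles n_T = 6.29 − 2.1X.
Mole fractions y_i = n_i/n_T; Kp = p_G / (p_E p_D^2) with p_i = y_i·P.
Setting this equal to 0.679 atm^-2 and taking the physical root (0 < X < 1) gives X = 0.374.

X = 0.374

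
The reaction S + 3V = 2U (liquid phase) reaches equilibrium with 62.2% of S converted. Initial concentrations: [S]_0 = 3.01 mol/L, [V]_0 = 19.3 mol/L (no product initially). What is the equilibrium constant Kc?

Kc = 0.00481 (mol/L)^-2

Let X = conversion of S.
Concentrations: [S] = 3.01 − 3.01X; [V] = 19.3 − 9.03X; [U] = 6.02X.
At X = 0.622: [S] = 1.14, [V] = 13.7, [U] = 3.74.
Kc = [U]^2 / ([S] [V]^3) = 0.00481 (mol/L)^-2.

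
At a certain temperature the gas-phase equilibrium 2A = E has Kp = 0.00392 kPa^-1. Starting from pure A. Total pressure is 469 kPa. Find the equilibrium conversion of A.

X = 0.654

Take 1 mol A as basis and let X be its fractional conversion, so ξ = 0.5X.
Moles: n_A = 1 − X; n_E = 0.5X.
Total moles n_T = 1 − 0.5X.
y_i = n_i/n_T, p_i = y_i·P. Kp = p_E / (p_A^2).
Substituting and setting equal to 0.00392 kPa^-1 gives a polynomial in X; the root in (0,1) is X = 0.654.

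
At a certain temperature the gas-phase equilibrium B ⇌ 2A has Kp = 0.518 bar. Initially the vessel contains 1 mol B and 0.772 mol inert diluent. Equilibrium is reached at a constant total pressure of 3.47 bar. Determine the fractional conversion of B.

Basis: 1 mol B initially; let X = conversion of B. Extent ξ = X.
Species balance: n_B = 1 − X; n_A = 2X; n_I = 0.772 (inert).
n_T = Σnᵢ = 1.77 + X.
Mole fractions y_i = n_i/n_T; Kp = p_A^2 / (p_B) with p_i = y_i·P.
This yields a degree-2 equation in X; solving on (0,1), X = 0.239.

X = 0.239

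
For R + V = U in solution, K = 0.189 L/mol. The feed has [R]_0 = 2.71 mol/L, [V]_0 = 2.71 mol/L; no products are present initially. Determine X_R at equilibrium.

X = 0.272

Let X = conversion of R; extent ξ = 2.71·X mol/L.
Concentrations: [R] = 2.71 − 2.71X; [V] = 2.71 − 2.71X; [U] = 2.71X.
K = [U] / ([R] [V]).
Setting equal to 0.189 and solving for X on (0,1) gives X = 0.272.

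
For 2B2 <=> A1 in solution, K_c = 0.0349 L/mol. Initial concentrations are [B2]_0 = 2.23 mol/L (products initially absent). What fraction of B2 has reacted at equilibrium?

Let X = conversion of B2; extent ξ = 2.23X/2 mol/L.
Concentrations: [B2] = 2.23 − 2.23X; [A1] = 1.11X.
K_c = [A1] / ([B2]^2).
Setting equal to 0.0349 and solving for X on (0,1) gives X = 0.120.

X = 0.120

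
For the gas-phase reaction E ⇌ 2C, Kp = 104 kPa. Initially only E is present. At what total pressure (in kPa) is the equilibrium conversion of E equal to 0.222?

P = 502 kPa

Let X = conversion of E (basis 1 mol E); extent of reaction ξ = X.
At extent ξ: n_E = 1 − X; n_C = 2X.
Summing: n_T = 1 + X.
Kp = p_C^2 / (p_E) with p_i = (n_i/n_T)·P.
At X = 0.222: the mole-fraction product g(X) = Π y_i^ν_i = 0.2074. Since Kp = g(X)·P^{1}, P = (Kp/g)^(1/1) = (104/0.2074)^(1/1) = 502 kPa.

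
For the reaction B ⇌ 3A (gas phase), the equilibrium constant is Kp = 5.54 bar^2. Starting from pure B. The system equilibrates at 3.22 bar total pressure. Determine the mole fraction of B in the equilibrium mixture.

y_B = 0.401

Let X = conversion of B (basis 1 mol B); extent of reaction ξ = X.
Moles: n_B = 1 − X; n_A = 3X.
n_T = Σnᵢ = 1 + 2X.
With p_i = (n_i/n_T)P, Kp = p_A^3 / (p_B).
Equating to 5.54 bar^2 and solving on 0 < X < 1: X = 0.332.
Then n_B = 0.668, n_T = 1.66, so y_B = 0.401.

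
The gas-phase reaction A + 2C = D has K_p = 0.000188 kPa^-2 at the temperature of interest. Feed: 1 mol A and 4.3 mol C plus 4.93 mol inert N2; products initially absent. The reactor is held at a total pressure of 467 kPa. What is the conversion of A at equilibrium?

Take 1 mol A as basis and let X be its fractional conversion, so ξ = X.
Moles: n_A = 1 − X; n_C = 4.3 − 2X; n_D = X; n_I = 4.93 (inert).
n_T = Σnᵢ = 10.2 − 2X.
y_i = n_i/n_T, p_i = y_i·P. K_p = p_D / (p_A p_C^2).
Equating to 0.000188 kPa^-2 and solving on 0 < X < 1: X = 0.800.

X = 0.800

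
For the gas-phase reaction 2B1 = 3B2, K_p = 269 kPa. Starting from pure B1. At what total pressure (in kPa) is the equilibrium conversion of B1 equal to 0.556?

P = 117 kPa

Take 1 mol B1 as basis and let X be its fractional conversion, so ξ = 0.5X.
Mole table: n_B1 = 1 − X; n_B2 = 1.5X.
Total moles n_T = 1 + 0.5X.
K_p = p_B2^3 / (p_B1^2) with p_i = (n_i/n_T)·P.
At X = 0.556: the mole-fraction product g(X) = Π y_i^ν_i = 2.303. Since K_p = g(X)·P^{1}, P = (K_p/g)^(1/1) = (269/2.303)^(1/1) = 117 kPa.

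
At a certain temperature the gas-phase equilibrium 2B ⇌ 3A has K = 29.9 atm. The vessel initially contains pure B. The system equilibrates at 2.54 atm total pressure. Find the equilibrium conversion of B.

Basis: 1 mol B initially; let X = conversion of B. Extent ξ = 0.5X.
Moles: n_B = 1 − X; n_A = 1.5X.
n_T = Σnᵢ = 1 + 0.5X.
With p_i = (n_i/n_T)P, K = p_A^3 / (p_B^2).
This yields a degree-3 equation in X; solving on (0,1), X = 0.720.

X = 0.720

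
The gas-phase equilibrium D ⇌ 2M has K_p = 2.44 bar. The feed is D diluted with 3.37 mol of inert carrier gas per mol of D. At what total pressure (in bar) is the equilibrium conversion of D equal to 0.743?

P = 1.45 bar

Take 1 mol D as basis and let X be its fractional conversion, so ξ = X.
Mole table: n_D = 1 − X; n_M = 2X; n_I = 3.37 (inert).
Total moles n_T = 4.37 + X.
K_p = p_M^2 / (p_D) with p_i = (n_i/n_T)·P.
At X = 0.743: the mole-fraction product g(X) = Π y_i^ν_i = 1.68. Since K_p = g(X)·P^{1}, P = (K_p/g)^(1/1) = (2.44/1.68)^(1/1) = 1.45 bar.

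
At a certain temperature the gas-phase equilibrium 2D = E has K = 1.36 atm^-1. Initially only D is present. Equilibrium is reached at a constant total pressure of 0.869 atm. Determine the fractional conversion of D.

Let X = conversion of D (basis 1 mol D); extent of reaction ξ = 0.5X.
At extent ξ: n_D = 1 − X; n_E = 0.5X.
n_T = Σnᵢ = 1 − 0.5X.
With p_i = (n_i/n_T)P, K = p_E / (p_D^2).
Setting this equal to 1.36 atm^-1 and taking the physical root (0 < X < 1) gives X = 0.582.

X = 0.582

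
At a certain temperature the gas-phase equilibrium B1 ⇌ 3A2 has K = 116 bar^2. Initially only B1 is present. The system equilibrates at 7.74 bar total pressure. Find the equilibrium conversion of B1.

Basis: 1 mol B1 initially; let X = conversion of B1. Extent ξ = X.
Species balance: n_B1 = 1 − X; n_A2 = 3X.
Total moles n_T = 1 + 2X.
Mole fractions y_i = n_i/n_T; K = p_A2^3 / (p_B1) with p_i = y_i·P.
Equating to 116 bar^2 and solving on 0 < X < 1: X = 0.523.

X = 0.523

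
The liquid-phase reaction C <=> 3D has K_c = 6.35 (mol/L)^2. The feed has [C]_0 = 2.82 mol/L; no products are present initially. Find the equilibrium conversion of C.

X = 0.277

Let X = conversion of C; extent ξ = 2.82·X mol/L.
Concentrations: [C] = 2.82 − 2.82X; [D] = 8.46X.
K_c = [D]^3 / ([C]).
Solving K_c = 6.35 for X ∈ (0,1): X = 0.277.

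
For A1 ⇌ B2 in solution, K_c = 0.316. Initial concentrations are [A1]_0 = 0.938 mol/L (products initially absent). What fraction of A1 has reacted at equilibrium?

Let X = conversion of A1; extent ξ = 0.938·X mol/L.
Concentrations: [A1] = 0.938 − 0.938X; [B2] = 0.938X.
K_c = [B2] / ([A1]).
Solving K_c = 0.316 for X ∈ (0,1): X = 0.240.

X = 0.240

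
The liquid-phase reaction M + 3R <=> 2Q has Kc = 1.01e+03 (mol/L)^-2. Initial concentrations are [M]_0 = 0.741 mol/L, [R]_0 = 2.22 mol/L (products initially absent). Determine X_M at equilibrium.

X = 0.879

Let X = conversion of M; extent ξ = 0.741·X mol/L.
Concentrations: [M] = 0.741 − 0.741X; [R] = 2.22 − 2.22X; [Q] = 1.48X.
Kc = [Q]^2 / ([M] [R]^3).
Solving Kc = 1.01e+03 for X ∈ (0,1): X = 0.879.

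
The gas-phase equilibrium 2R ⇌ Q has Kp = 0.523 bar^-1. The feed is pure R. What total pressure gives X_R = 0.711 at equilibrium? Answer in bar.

P = 5.25 bar

Basis: 1 mol R initially; let X = conversion of R. Extent ξ = 0.5X.
Moles: n_R = 1 − X; n_Q = 0.5X.
Summing: n_T = 1 − 0.5X.
Kp = p_Q / (p_R^2) with p_i = (n_i/n_T)·P.
At X = 0.711: the mole-fraction product g(X) = Π y_i^ν_i = 2.743. Since Kp = g(X)·P^{-1}, P = (g/Kp)^(1/1) = (2.743/0.523)^(1/1) = 5.25 bar.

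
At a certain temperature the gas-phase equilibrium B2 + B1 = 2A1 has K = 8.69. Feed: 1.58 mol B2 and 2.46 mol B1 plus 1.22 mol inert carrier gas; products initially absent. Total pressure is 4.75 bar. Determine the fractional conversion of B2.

X = 0.718

Take 1.58 mol B2 as basis and let X be its fractional conversion, so ξ = 1.58X.
Species balance: n_B2 = 1.58 − 1.58X; n_B1 = 2.46 − 1.58X; n_A1 = 3.16X; n_I = 1.22 (inert).
n_T stays at 5.26 (no change in mole number).
With p_i = (n_i/n_T)P, K = p_A1^2 / (p_B2 p_B1).
Equating to 8.69 and solving on 0 < X < 1: X = 0.718.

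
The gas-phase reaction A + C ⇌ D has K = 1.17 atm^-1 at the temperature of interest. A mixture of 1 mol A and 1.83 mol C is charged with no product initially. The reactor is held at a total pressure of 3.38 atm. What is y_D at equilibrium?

y_D = 0.316

Let X = conversion of A (basis 1 mol A); extent of reaction ξ = X.
Mole table: n_A = 1 − X; n_C = 1.83 − X; n_D = X.
n_T = Σnᵢ = 2.83 − X.
With p_i = (n_i/n_T)P, K = p_D / (p_A p_C).
Equating to 1.17 atm^-1 and solving on 0 < X < 1: X = 0.679.
Then n_D = 0.679, n_T = 2.15, so y_D = 0.316.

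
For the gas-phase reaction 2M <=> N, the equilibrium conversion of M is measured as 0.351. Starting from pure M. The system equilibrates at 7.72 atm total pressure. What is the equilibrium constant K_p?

Let X = conversion of M (basis 1 mol M); extent of reaction ξ = 0.5X.
At extent ξ: n_M = 1 − X; n_N = 0.5X.
n_T = Σnᵢ = 1 − 0.5X.
At X = 0.351: n_M = 0.649, n_N = 0.175, n_T = 0.825.
p_i = (n_i/n_T)·P. K_p = p_N / (p_M^2) = 0.0445 atm^-1.

K_p = 0.0445 atm^-1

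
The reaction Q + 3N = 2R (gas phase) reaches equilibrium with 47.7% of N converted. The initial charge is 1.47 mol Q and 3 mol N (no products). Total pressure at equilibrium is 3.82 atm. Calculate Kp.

Basis: 3 mol N initially; let X = conversion of N. Extent ξ = X.
Moles: n_Q = 1.47 − X; n_N = 3 − 3X; n_R = 2X.
Total moles n_T = 4.47 − 2X.
At X = 0.477: n_Q = 0.993, n_N = 1.57, n_R = 0.954, n_T = 3.52.
p_i = (n_i/n_T)·P. Kp = p_R^2 / (p_Q p_N^3) = 0.201 atm^-2.

Kp = 0.201 atm^-2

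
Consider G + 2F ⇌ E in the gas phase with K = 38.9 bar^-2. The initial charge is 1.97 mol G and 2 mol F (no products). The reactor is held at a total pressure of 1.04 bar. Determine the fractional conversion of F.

X = 0.848

Basis: 2 mol F initially; let X = conversion of F. Extent ξ = X.
Moles: n_G = 1.97 − X; n_F = 2 − 2X; n_E = X.
n_T = Σnᵢ = 3.97 − 2X.
With p_i = (n_i/n_T)P, K = p_E / (p_G p_F^2).
Equating to 38.9 bar^-2 and solving on 0 < X < 1: X = 0.848.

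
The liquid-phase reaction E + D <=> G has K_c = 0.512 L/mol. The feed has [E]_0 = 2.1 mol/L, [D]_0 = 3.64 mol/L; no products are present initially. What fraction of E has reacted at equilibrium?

Let X = conversion of E; extent ξ = 2.1·X mol/L.
Concentrations: [E] = 2.1 − 2.1X; [D] = 3.64 − 2.1X; [G] = 2.1X.
K_c = [G] / ([E] [D]).
This equals 0.512 at X = 0.558 (the root in 0 < X < 1).

X = 0.558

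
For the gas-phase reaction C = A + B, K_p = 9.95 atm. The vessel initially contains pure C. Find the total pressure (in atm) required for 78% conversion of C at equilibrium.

Let X = conversion of C (basis 1 mol C); extent of reaction ξ = X.
At extent ξ: n_C = 1 − X; n_A = X; n_B = X.
Total moles n_T = 1 + X.
K_p = p_A p_B / (p_C) with p_i = (n_i/n_T)·P.
At X = 0.78: the mole-fraction product g(X) = Π y_i^ν_i = 1.554. Since K_p = g(X)·P^{1}, P = (K_p/g)^(1/1) = (9.95/1.554)^(1/1) = 6.4 atm.

P = 6.4 atm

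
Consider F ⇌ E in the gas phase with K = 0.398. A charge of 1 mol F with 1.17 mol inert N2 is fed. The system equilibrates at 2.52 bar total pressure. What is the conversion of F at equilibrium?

X = 0.285

Let X = conversion of F (basis 1 mol F); extent of reaction ξ = X.
At extent ξ: n_F = 1 − X; n_E = X; n_I = 1.17 (inert).
n_T stays at 2.17 (no change in mole number).
Mole fractions y_i = n_i/n_T; K = p_E / (p_F) with p_i = y_i·P.
This yields a degree-1 equation in X; solving on (0,1), X = 0.285.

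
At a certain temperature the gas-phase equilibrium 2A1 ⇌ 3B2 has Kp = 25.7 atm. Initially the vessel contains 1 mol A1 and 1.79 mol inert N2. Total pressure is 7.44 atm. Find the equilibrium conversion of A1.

Take 1 mol A1 as basis and let X be its fractional conversion, so ξ = 0.5X.
Moles: n_A1 = 1 − X; n_B2 = 1.5X; n_I = 1.79 (inert).
n_T = Σnᵢ = 2.79 + 0.5X.
y_i = n_i/n_T, p_i = y_i·P. Kp = p_B2^3 / (p_A1^2).
Equating to 25.7 atm and solving on 0 < X < 1: X = 0.684.

X = 0.684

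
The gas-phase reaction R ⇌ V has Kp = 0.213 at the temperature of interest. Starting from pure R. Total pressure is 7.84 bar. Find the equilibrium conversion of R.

Let X = conversion of R (basis 1 mol R); extent of reaction ξ = X.
At extent ξ: n_R = 1 − X; n_V = X.
n_T stays at 1 (no change in mole number).
y_i = n_i/n_T, p_i = y_i·P. Kp = p_V / (p_R).
Equating to 0.213 and solving on 0 < X < 1: X = 0.176.

X = 0.176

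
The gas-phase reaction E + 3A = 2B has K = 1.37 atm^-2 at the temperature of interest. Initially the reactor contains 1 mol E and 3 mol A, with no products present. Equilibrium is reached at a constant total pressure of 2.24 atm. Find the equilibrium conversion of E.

X = 0.524

Take 1 mol E as basis and let X be its fractional conversion, so ξ = X.
Species balance: n_E = 1 − X; n_A = 3 − 3X; n_B = 2X.
Total moles n_T = 4 − 2X.
With p_i = (n_i/n_T)P, K = p_B^2 / (p_E p_A^3).
This yields a degree-4 equation in X; solving on (0,1), X = 0.524.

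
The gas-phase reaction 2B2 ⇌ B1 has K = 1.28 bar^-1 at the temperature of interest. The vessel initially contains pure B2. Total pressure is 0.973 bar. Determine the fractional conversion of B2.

Basis: 1 mol B2 initially; let X = conversion of B2. Extent ξ = 0.5X.
At extent ξ: n_B2 = 1 − X; n_B1 = 0.5X.
Summing: n_T = 1 − 0.5X.
With p_i = (n_i/n_T)P, K = p_B1 / (p_B2^2).
Substituting and setting equal to 1.28 bar^-1 gives a polynomial in X; the root in (0,1) is X = 0.591.

X = 0.591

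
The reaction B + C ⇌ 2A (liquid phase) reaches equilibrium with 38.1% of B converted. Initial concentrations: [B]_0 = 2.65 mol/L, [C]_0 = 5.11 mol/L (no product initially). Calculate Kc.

Let X = conversion of B.
Concentrations: [B] = 2.65 − 2.65X; [C] = 5.11 − 2.65X; [A] = 5.3X.
At X = 0.381: [B] = 1.64, [C] = 4.1, [A] = 2.02.
Kc = [A]^2 / ([B] [C]) = 0.606.

Kc = 0.606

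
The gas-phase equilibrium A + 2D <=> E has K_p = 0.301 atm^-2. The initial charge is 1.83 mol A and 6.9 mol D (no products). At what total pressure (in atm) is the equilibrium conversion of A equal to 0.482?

Let X = conversion of A (basis 1.83 mol A); extent of reaction ξ = 1.83X.
Mole table: n_A = 1.83 − 1.83X; n_D = 6.9 − 3.66X; n_E = 1.83X.
n_T = Σnᵢ = 8.73 − 3.66X.
K_p = p_E / (p_A p_D^2) with p_i = (n_i/n_T)·P.
At X = 0.482: the mole-fraction product g(X) = Π y_i^ν_i = 1.712. Since K_p = g(X)·P^{-2}, P = (g/K_p)^(1/2) = (1.712/0.301)^(1/2) = 2.38 atm.

P = 2.38 atm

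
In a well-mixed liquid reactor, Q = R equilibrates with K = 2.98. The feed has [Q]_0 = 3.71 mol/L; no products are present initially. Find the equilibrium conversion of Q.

Let X = conversion of Q; extent ξ = 3.71·X mol/L.
Concentrations: [Q] = 3.71 − 3.71X; [R] = 3.71X.
K = [R] / ([Q]).
Solving K = 2.98 for X ∈ (0,1): X = 0.749.

X = 0.749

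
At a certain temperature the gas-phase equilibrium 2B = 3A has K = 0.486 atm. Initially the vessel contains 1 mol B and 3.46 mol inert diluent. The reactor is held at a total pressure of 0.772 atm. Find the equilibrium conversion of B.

Take 1 mol B as basis and let X be its fractional conversion, so ξ = 0.5X.
Mole table: n_B = 1 − X; n_A = 1.5X; n_I = 3.46 (inert).
n_T = Σnᵢ = 4.46 + 0.5X.
y_i = n_i/n_T, p_i = y_i·P. K = p_A^3 / (p_B^2).
Equating to 0.486 atm and solving on 0 < X < 1: X = 0.557.

X = 0.557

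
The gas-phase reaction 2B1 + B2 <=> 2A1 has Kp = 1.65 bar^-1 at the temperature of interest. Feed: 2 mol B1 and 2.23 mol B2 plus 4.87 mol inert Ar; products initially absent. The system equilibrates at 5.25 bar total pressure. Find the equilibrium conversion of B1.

Basis: 2 mol B1 initially; let X = conversion of B1. Extent ξ = X.
Species balance: n_B1 = 2 − 2X; n_B2 = 2.23 − X; n_A1 = 2X; n_I = 4.87 (inert).
Summing: n_T = 9.1 − X.
With p_i = (n_i/n_T)P, Kp = p_A1^2 / (p_B1^2 p_B2).
This yields a degree-3 equation in X; solving on (0,1), X = 0.565.

X = 0.565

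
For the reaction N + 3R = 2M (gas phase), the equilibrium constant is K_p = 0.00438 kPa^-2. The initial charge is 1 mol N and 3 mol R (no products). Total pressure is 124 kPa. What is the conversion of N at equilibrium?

X = 0.707

Basis: 1 mol N initially; let X = conversion of N. Extent ξ = X.
Moles: n_N = 1 − X; n_R = 3 − 3X; n_M = 2X.
Total moles n_T = 4 − 2X.
y_i = n_i/n_T, p_i = y_i·P. K_p = p_M^2 / (p_N p_R^3).
Substituting and setting equal to 0.00438 kPa^-2 gives a polynomial in X; the root in (0,1) is X = 0.707.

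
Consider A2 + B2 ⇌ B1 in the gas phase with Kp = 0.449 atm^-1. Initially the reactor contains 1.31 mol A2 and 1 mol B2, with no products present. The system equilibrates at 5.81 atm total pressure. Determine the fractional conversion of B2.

X = 0.533

Take 1 mol B2 as basis and let X be its fractional conversion, so ξ = X.
At extent ξ: n_A2 = 1.31 − X; n_B2 = 1 − X; n_B1 = X.
Total moles n_T = 2.31 − X.
y_i = n_i/n_T, p_i = y_i·P. Kp = p_B1 / (p_A2 p_B2).
Equating to 0.449 atm^-1 and solving on 0 < X < 1: X = 0.533.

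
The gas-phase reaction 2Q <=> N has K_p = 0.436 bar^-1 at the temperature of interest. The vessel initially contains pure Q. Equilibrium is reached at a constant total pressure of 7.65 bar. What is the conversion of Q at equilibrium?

X = 0.736

Let X = conversion of Q (basis 1 mol Q); extent of reaction ξ = 0.5X.
At extent ξ: n_Q = 1 − X; n_N = 0.5X.
Total moles n_T = 1 − 0.5X.
With p_i = (n_i/n_T)P, K_p = p_N / (p_Q^2).
Substituting and setting equal to 0.436 bar^-1 gives a polynomial in X; the root in (0,1) is X = 0.736.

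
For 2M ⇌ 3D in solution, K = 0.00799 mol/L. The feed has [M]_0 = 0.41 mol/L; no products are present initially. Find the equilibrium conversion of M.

X = 0.160

Let X = conversion of M; extent ξ = 0.41X/2 mol/L.
Concentrations: [M] = 0.41 − 0.41X; [D] = 0.615X.
K = [D]^3 / ([M]^2).
This equals 0.00799 at X = 0.160 (the root in 0 < X < 1).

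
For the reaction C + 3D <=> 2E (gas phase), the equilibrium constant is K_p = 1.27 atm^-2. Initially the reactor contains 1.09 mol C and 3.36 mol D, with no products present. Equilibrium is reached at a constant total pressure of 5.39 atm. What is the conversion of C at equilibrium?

Basis: 1.09 mol C initially; let X = conversion of C. Extent ξ = 1.09X.
At extent ξ: n_C = 1.09 − 1.09X; n_D = 3.36 − 3.27X; n_E = 2.18X.
Total moles n_T = 4.45 − 2.18X.
Mole fractions y_i = n_i/n_T; K_p = p_E^2 / (p_C p_D^3) with p_i = y_i·P.
Setting this equal to 1.27 atm^-2 and taking the physical root (0 < X < 1) gives X = 0.678.

X = 0.678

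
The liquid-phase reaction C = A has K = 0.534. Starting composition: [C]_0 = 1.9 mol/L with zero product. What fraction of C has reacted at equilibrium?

X = 0.348

Let X = conversion of C; extent ξ = 1.9·X mol/L.
Concentrations: [C] = 1.9 − 1.9X; [A] = 1.9X.
K = [A] / ([C]).
This equals 0.534 at X = 0.348 (the root in 0 < X < 1).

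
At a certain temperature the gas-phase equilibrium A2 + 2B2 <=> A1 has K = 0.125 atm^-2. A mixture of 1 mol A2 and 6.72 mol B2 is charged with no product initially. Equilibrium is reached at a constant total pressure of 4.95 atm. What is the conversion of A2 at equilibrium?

Basis: 1 mol A2 initially; let X = conversion of A2. Extent ξ = X.
Mole table: n_A2 = 1 − X; n_B2 = 6.72 − 2X; n_A1 = X.
n_T = Σnᵢ = 7.72 − 2X.
With p_i = (n_i/n_T)P, K = p_A1 / (p_A2 p_B2^2).
This yields a degree-3 equation in X; solving on (0,1), X = 0.685.

X = 0.685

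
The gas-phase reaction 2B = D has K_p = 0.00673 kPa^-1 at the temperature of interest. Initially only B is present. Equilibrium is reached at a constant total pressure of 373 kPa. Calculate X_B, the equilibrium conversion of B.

X = 0.699

Let X = conversion of B (basis 1 mol B); extent of reaction ξ = 0.5X.
Species balance: n_B = 1 − X; n_D = 0.5X.
Total moles n_T = 1 − 0.5X.
With p_i = (n_i/n_T)P, K_p = p_D / (p_B^2).
This yields a degree-2 equation in X; solving on (0,1), X = 0.699.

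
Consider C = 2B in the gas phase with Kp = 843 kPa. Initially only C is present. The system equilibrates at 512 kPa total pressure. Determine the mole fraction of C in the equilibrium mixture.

y_C = 0.299

Take 1 mol C as basis and let X be its fractional conversion, so ξ = X.
Species balance: n_C = 1 − X; n_B = 2X.
n_T = Σnᵢ = 1 + X.
With p_i = (n_i/n_T)P, Kp = p_B^2 / (p_C).
This yields a degree-2 equation in X; solving on (0,1), X = 0.540.
Then n_C = 0.46, n_T = 1.54, so y_C = 0.299.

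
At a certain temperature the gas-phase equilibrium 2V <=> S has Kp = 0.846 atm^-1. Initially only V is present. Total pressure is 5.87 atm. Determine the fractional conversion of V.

X = 0.781

Take 1 mol V as basis and let X be its fractional conversion, so ξ = 0.5X.
At extent ξ: n_V = 1 − X; n_S = 0.5X.
n_T = Σnᵢ = 1 − 0.5X.
With p_i = (n_i/n_T)P, Kp = p_S / (p_V^2).
This yields a degree-2 equation in X; solving on (0,1), X = 0.781.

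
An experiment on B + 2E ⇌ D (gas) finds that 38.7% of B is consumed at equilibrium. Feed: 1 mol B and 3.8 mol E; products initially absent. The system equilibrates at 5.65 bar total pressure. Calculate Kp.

Kp = 0.035 bar^-2

Basis: 1 mol B initially; let X = conversion of B. Extent ξ = X.
At extent ξ: n_B = 1 − X; n_E = 3.8 − 2X; n_D = X.
n_T = Σnᵢ = 4.8 − 2X.
At X = 0.387: n_B = 0.613, n_E = 3.03, n_D = 0.387, n_T = 4.03.
p_i = (n_i/n_T)·P. Kp = p_D / (p_B p_E^2) = 0.035 bar^-2.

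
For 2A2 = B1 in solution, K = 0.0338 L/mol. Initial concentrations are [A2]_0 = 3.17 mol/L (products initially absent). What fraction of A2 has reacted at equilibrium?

Let X = conversion of A2; extent ξ = 3.17X/2 mol/L.
Concentrations: [A2] = 3.17 − 3.17X; [B1] = 1.58X.
K = [B1] / ([A2]^2).
This equals 0.0338 at X = 0.154 (the root in 0 < X < 1).

X = 0.154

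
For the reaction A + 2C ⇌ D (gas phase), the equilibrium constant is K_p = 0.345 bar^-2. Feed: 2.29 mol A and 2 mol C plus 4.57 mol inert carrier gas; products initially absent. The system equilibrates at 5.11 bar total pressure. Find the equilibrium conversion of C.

Let X = conversion of C (basis 2 mol C); extent of reaction ξ = X.
Moles: n_A = 2.29 − X; n_C = 2 − 2X; n_D = X; n_I = 4.57 (inert).
n_T = Σnᵢ = 8.86 − 2X.
y_i = n_i/n_T, p_i = y_i·P. K_p = p_D / (p_A p_C^2).
This yields a degree-3 equation in X; solving on (0,1), X = 0.390.

X = 0.390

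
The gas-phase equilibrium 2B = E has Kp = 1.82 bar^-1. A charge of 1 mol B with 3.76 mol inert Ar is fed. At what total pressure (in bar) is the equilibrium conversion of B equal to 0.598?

Take 1 mol B as basis and let X be its fractional conversion, so ξ = 0.5X.
Moles: n_B = 1 − X; n_E = 0.5X; n_I = 3.76 (inert).
Summing: n_T = 4.76 − 0.5X.
Kp = p_E / (p_B^2) with p_i = (n_i/n_T)·P.
At X = 0.598: the mole-fraction product g(X) = Π y_i^ν_i = 8.254. Since Kp = g(X)·P^{-1}, P = (g/Kp)^(1/1) = (8.254/1.82)^(1/1) = 4.54 bar.

P = 4.54 bar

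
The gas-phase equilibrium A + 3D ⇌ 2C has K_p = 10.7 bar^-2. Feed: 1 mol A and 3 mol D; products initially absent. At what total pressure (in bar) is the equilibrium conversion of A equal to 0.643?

Let X = conversion of A (basis 1 mol A); extent of reaction ξ = X.
Moles: n_A = 1 − X; n_D = 3 − 3X; n_C = 2X.
n_T = Σnᵢ = 4 − 2X.
K_p = p_C^2 / (p_A p_D^3) with p_i = (n_i/n_T)·P.
At X = 0.643: the mole-fraction product g(X) = Π y_i^ν_i = 27.78. Since K_p = g(X)·P^{-2}, P = (g/K_p)^(1/2) = (27.78/10.7)^(1/2) = 1.61 bar.

P = 1.61 bar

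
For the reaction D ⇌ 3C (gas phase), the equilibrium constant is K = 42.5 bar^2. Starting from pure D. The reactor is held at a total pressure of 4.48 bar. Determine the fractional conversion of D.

X = 0.538

Take 1 mol D as basis and let X be its fractional conversion, so ξ = X.
At extent ξ: n_D = 1 − X; n_C = 3X.
Summing: n_T = 1 + 2X.
With p_i = (n_i/n_T)P, K = p_C^3 / (p_D).
Substituting and setting equal to 42.5 bar^2 gives a polynomial in X; the root in (0,1) is X = 0.538.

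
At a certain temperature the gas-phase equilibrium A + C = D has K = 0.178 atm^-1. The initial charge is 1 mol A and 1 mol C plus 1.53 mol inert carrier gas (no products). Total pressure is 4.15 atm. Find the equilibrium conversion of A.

X = 0.156

Basis: 1 mol A initially; let X = conversion of A. Extent ξ = X.
At extent ξ: n_A = 1 − X; n_C = 1 − X; n_D = X; n_I = 1.53 (inert).
Summing: n_T = 3.53 − X.
Mole fractions y_i = n_i/n_T; K = p_D / (p_A p_C) with p_i = y_i·P.
This yields a degree-2 equation in X; solving on (0,1), X = 0.156.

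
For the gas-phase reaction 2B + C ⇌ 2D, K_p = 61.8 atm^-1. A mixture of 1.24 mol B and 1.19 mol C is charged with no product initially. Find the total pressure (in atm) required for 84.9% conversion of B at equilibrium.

Basis: 1.24 mol B initially; let X = conversion of B. Extent ξ = 0.62X.
Moles: n_B = 1.24 − 1.24X; n_C = 1.19 − 0.62X; n_D = 1.24X.
n_T = Σnᵢ = 2.43 − 0.62X.
K_p = p_D^2 / (p_B^2 p_C) with p_i = (n_i/n_T)·P.
At X = 0.849: the mole-fraction product g(X) = Π y_i^ν_i = 90.68. Since K_p = g(X)·P^{-1}, P = (g/K_p)^(1/1) = (90.68/61.8)^(1/1) = 1.47 atm.

P = 1.47 atm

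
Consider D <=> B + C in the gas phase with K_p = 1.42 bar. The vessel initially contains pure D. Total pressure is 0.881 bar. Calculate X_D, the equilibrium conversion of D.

X = 0.786

Basis: 1 mol D initially; let X = conversion of D. Extent ξ = X.
Species balance: n_D = 1 − X; n_B = X; n_C = X.
n_T = Σnᵢ = 1 + X.
y_i = n_i/n_T, p_i = y_i·P. K_p = p_B p_C / (p_D).
Setting this equal to 1.42 bar and taking the physical root (0 < X < 1) gives X = 0.786.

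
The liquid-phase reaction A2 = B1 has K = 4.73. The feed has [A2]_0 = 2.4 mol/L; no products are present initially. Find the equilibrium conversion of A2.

X = 0.825

Let X = conversion of A2; extent ξ = 2.4·X mol/L.
Concentrations: [A2] = 2.4 − 2.4X; [B1] = 2.4X.
K = [B1] / ([A2]).
Solving K = 4.73 for X ∈ (0,1): X = 0.825.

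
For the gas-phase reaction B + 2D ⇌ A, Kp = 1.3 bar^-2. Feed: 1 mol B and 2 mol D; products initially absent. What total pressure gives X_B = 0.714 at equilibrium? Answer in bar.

P = 3.81 bar

Take 1 mol B as basis and let X be its fractional conversion, so ξ = X.
Mole table: n_B = 1 − X; n_D = 2 − 2X; n_A = X.
Total moles n_T = 3 − 2X.
Kp = p_A / (p_B p_D^2) with p_i = (n_i/n_T)·P.
At X = 0.714: the mole-fraction product g(X) = Π y_i^ν_i = 18.86. Since Kp = g(X)·P^{-2}, P = (g/Kp)^(1/2) = (18.86/1.3)^(1/2) = 3.81 bar.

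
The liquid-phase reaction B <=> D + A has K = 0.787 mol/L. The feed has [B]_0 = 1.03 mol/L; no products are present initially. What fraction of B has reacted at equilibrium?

X = 0.572

Let X = conversion of B; extent ξ = 1.03·X mol/L.
Concentrations: [B] = 1.03 − 1.03X; [D] = 1.03X; [A] = 1.03X.
K = [D] [A] / ([B]).
Solving K = 0.787 for X ∈ (0,1): X = 0.572.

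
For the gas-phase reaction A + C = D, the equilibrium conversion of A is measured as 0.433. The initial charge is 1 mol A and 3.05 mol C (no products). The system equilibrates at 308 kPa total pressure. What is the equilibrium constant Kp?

Kp = 0.00343 kPa^-1

Let X = conversion of A (basis 1 mol A); extent of reaction ξ = X.
Species balance: n_A = 1 − X; n_C = 3.05 − X; n_D = X.
Total moles n_T = 4.05 − X.
At X = 0.433: n_A = 0.567, n_C = 2.62, n_D = 0.433, n_T = 3.62.
p_i = (n_i/n_T)·P. Kp = p_D / (p_A p_C) = 0.00343 kPa^-1.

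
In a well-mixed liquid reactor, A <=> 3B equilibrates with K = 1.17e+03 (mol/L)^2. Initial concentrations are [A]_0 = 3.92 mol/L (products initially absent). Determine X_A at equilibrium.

X = 0.811

Let X = conversion of A; extent ξ = 3.92·X mol/L.
Concentrations: [A] = 3.92 − 3.92X; [B] = 11.8X.
K = [B]^3 / ([A]).
Setting equal to 1.17e+03 and solving for X on (0,1) gives X = 0.811.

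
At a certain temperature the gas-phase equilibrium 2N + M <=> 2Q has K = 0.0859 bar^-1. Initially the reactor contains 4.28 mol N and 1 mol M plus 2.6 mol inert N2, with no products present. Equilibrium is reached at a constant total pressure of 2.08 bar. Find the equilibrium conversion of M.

Let X = conversion of M (basis 1 mol M); extent of reaction ξ = X.
Species balance: n_N = 4.28 − 2X; n_M = 1 − X; n_Q = 2X; n_I = 2.6 (inert).
Summing: n_T = 7.88 − X.
With p_i = (n_i/n_T)P, K = p_Q^2 / (p_N^2 p_M).
Setting this equal to 0.0859 bar^-1 and taking the physical root (0 < X < 1) gives X = 0.250.

X = 0.250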